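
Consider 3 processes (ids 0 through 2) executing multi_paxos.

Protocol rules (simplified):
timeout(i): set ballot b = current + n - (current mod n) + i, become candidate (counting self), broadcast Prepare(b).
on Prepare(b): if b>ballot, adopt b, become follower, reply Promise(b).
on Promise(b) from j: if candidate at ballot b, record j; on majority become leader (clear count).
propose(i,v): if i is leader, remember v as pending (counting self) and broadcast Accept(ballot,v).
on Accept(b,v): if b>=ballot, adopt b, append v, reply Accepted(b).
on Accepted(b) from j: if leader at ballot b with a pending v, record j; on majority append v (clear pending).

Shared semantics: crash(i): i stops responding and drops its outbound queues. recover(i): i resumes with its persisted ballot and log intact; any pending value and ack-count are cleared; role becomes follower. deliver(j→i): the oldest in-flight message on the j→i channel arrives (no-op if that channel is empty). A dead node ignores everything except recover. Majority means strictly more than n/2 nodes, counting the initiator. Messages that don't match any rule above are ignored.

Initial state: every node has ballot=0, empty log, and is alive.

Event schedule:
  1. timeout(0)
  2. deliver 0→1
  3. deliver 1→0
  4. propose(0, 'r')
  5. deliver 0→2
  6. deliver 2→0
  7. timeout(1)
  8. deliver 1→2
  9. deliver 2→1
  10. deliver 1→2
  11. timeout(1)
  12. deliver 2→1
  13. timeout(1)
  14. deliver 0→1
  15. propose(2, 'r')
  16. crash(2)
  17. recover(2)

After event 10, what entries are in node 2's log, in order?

after 1 — timeout(0): n0:cand/b3/[-]
after 2 — deliver 0→1: n1:foll/b3/[-]
after 3 — deliver 1→0: n0:lead/b3/[-]
after 4 — propose(0,'r'): ·
after 5 — deliver 0→2: n2:foll/b3/[-]
after 6 — deliver 2→0: ·
after 7 — timeout(1): n1:cand/b7/[-]
after 8 — deliver 1→2: n2:foll/b7/[-]
after 9 — deliver 2→1: n1:lead/b7/[-]
after 10 — deliver 1→2: ·

empty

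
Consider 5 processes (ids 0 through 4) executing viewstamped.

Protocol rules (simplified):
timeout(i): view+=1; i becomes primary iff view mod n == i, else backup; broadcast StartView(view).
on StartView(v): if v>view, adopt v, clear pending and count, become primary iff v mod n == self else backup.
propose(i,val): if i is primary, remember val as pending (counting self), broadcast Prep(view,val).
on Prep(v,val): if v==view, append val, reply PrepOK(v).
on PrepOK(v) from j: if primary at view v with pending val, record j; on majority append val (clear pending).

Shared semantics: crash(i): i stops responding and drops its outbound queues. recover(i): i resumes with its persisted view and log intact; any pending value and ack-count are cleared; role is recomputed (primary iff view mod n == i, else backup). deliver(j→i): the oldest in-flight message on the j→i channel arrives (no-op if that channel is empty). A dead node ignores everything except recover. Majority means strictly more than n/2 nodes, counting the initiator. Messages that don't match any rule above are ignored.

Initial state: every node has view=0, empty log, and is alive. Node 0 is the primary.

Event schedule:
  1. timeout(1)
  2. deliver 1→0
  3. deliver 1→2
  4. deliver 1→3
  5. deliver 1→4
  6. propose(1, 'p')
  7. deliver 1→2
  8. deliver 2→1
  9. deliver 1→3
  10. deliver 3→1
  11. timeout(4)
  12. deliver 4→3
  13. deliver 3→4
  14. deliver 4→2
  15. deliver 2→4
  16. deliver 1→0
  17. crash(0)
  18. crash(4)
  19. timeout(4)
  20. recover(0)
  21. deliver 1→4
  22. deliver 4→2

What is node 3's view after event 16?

2

step 1 timeout(1): 1={prim,v=1,log=-}
step 2 deliver 1→0: 0={back,v=1,log=-}
step 3 deliver 1→2: 2={back,v=1,log=-}
step 4 deliver 1→3: 3={back,v=1,log=-}
step 5 deliver 1→4: 4={back,v=1,log=-}
step 6 propose(1,'p'): —
step 7 deliver 1→2: 2={back,v=1,log=p}
step 8 deliver 2→1: —
step 9 deliver 1→3: 3={back,v=1,log=p}
step 10 deliver 3→1: 1={prim,v=1,log=p}
step 11 timeout(4): 4={back,v=2,log=-}
step 12 deliver 4→3: 3={back,v=2,log=p}
step 13 deliver 3→4: —
step 14 deliver 4→2: 2={prim,v=2,log=p}
step 15 deliver 2→4: —
step 16 deliver 1→0: 0={back,v=1,log=p}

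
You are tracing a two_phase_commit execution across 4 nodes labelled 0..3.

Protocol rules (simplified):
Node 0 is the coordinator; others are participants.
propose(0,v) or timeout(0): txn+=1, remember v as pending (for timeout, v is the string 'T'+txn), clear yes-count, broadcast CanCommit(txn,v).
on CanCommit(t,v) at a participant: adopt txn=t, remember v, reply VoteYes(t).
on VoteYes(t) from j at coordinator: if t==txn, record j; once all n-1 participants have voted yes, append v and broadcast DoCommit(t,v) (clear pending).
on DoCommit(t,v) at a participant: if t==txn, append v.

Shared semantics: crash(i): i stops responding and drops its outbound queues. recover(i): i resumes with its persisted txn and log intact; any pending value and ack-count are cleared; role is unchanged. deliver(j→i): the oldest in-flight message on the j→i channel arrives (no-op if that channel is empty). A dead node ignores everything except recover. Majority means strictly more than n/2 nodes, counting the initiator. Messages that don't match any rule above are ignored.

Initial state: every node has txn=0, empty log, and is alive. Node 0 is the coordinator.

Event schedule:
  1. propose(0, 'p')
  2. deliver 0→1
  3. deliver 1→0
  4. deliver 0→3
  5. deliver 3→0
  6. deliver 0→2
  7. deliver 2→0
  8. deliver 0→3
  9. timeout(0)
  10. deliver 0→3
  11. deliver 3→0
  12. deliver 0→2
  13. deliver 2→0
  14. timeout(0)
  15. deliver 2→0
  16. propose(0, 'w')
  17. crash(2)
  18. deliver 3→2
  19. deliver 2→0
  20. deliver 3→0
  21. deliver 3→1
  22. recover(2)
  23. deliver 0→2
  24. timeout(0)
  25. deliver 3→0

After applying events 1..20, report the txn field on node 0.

4

[1] propose(0,'p') → N0(coor t1 [-])
[2] deliver 0→1 → N1(part t1 [-])
[3] deliver 1→0 → ∅
[4] deliver 0→3 → N3(part t1 [-])
[5] deliver 3→0 → ∅
[6] deliver 0→2 → N2(part t1 [-])
[7] deliver 2→0 → N0(coor t1 [p])
[8] deliver 0→3 → N3(part t1 [p])
[9] timeout(0) → N0(coor t2 [p])
[10] deliver 0→3 → N3(part t2 [p])
[11] deliver 3→0 → ∅
[12] deliver 0→2 → N2(part t1 [p])
[13] deliver 2→0 → ∅
[14] timeout(0) → N0(coor t3 [p])
[15] deliver 2→0 → ∅
[16] propose(0,'w') → N0(coor t4 [p])
[17] crash(2) → N2(✗part t1 [p])
[18] deliver 3→2 → ∅
[19] deliver 2→0 → ∅
[20] deliver 3→0 → ∅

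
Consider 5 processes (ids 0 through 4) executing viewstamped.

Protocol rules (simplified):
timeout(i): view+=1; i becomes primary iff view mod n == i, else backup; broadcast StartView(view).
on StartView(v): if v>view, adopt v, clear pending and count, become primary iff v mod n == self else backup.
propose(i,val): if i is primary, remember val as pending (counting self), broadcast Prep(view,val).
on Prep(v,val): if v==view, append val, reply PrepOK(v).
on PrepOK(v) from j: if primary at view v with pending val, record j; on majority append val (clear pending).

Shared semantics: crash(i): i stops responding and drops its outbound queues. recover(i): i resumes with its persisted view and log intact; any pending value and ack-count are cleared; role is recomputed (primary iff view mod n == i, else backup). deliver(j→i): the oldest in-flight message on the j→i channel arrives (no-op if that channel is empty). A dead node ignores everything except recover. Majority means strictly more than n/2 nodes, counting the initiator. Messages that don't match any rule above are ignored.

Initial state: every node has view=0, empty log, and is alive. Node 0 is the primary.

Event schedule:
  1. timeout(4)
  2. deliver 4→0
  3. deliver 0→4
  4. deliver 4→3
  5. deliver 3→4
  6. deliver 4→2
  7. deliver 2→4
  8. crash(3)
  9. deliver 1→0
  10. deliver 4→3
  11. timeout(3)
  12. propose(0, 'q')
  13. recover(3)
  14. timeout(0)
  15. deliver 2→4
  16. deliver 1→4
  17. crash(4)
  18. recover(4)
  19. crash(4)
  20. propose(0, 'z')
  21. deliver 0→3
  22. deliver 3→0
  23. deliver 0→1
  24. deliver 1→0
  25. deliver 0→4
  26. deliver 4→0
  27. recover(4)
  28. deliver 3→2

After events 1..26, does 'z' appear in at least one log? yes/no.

no

step 1 timeout(4): 4={back,v=1,log=-}
step 2 deliver 4→0: 0={back,v=1,log=-}
step 3 deliver 0→4: —
step 4 deliver 4→3: 3={back,v=1,log=-}
step 5 deliver 3→4: —
step 6 deliver 4→2: 2={back,v=1,log=-}
step 7 deliver 2→4: —
step 8 crash(3): 3={✗back,v=1,log=-}
step 9 deliver 1→0: —
step 10 deliver 4→3: —
step 11 timeout(3): —
step 12 propose(0,'q'): —
step 13 recover(3): 3={back,v=1,log=-}
step 14 timeout(0): 0={back,v=2,log=-}
step 15 deliver 2→4: —
step 16 deliver 1→4: —
step 17 crash(4): 4={✗back,v=1,log=-}
step 18 recover(4): 4={back,v=1,log=-}
step 19 crash(4): 4={✗back,v=1,log=-}
step 20 propose(0,'z'): —
step 21 deliver 0→3: 3={back,v=2,log=-}
step 22 deliver 3→0: —
step 23 deliver 0→1: 1={back,v=2,log=-}
step 24 deliver 1→0: —
step 25 deliver 0→4: —
step 26 deliver 4→0: —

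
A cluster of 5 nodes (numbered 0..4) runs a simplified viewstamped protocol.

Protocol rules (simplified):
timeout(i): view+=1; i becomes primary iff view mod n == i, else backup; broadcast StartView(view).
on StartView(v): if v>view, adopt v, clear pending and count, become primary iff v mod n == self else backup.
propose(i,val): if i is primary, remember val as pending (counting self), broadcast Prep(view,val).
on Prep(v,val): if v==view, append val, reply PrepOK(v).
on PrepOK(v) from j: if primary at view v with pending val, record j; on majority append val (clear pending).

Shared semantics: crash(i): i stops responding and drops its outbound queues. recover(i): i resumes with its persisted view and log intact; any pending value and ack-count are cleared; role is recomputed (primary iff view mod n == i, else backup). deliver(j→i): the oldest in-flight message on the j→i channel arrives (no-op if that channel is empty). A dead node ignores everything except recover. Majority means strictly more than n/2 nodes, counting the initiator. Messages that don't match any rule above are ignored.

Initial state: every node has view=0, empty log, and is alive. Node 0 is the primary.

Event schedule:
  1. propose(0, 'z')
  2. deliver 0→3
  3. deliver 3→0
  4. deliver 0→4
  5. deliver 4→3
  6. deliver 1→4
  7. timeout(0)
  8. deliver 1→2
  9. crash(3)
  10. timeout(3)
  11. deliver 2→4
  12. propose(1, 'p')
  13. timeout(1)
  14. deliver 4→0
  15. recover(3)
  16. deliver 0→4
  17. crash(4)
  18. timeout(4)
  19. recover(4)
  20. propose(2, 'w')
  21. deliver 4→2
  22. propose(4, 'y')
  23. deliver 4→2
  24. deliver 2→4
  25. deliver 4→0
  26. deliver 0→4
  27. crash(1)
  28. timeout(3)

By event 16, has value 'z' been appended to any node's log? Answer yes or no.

1. propose(0,'z'):  nop
2. deliver 0→3:  <3:back v0 z>
3. deliver 3→0:  nop
4. deliver 0→4:  <4:back v0 z>
5. deliver 4→3:  nop
6. deliver 1→4:  nop
7. timeout(0):  <0:back v1 ->
8. deliver 1→2:  nop
9. crash(3):  <3:✗back v0 z>
10. timeout(3):  nop
11. deliver 2→4:  nop
12. propose(1,'p'):  nop
13. timeout(1):  <1:prim v1 ->
14. deliver 4→0:  nop
15. recover(3):  <3:back v0 z>
16. deliver 0→4:  <4:back v1 z>

yes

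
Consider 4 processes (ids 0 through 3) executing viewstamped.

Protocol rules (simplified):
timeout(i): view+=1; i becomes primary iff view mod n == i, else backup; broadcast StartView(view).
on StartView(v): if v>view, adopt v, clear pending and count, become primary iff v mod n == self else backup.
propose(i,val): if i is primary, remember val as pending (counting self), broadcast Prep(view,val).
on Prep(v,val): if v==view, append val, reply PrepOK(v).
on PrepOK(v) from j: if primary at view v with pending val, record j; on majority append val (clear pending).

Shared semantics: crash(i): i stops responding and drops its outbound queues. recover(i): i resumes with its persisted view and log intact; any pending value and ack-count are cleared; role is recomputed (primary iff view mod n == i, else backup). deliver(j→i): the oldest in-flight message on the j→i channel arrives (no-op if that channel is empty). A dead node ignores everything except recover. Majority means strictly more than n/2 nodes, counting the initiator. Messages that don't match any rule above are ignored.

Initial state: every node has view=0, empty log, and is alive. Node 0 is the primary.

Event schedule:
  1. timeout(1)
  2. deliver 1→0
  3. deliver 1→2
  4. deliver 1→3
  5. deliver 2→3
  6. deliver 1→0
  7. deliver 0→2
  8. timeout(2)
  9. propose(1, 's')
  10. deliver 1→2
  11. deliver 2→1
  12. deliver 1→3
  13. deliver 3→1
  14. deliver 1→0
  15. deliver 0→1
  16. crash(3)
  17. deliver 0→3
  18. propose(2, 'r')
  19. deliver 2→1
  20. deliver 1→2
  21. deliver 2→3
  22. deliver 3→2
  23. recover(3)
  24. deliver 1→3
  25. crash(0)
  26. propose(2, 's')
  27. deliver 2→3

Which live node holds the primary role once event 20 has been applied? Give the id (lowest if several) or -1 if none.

2

step 1 timeout(1): 1={prim,v=1,log=-}
step 2 deliver 1→0: 0={back,v=1,log=-}
step 3 deliver 1→2: 2={back,v=1,log=-}
step 4 deliver 1→3: 3={back,v=1,log=-}
step 5 deliver 2→3: —
step 6 deliver 1→0: —
step 7 deliver 0→2: —
step 8 timeout(2): 2={prim,v=2,log=-}
step 9 propose(1,'s'): —
step 10 deliver 1→2: —
step 11 deliver 2→1: 1={back,v=2,log=-}
step 12 deliver 1→3: 3={back,v=1,log=s}
step 13 deliver 3→1: —
step 14 deliver 1→0: 0={back,v=1,log=s}
step 15 deliver 0→1: —
step 16 crash(3): 3={✗back,v=1,log=s}
step 17 deliver 0→3: —
step 18 propose(2,'r'): —
step 19 deliver 2→1: 1={back,v=2,log=r}
step 20 deliver 1→2: —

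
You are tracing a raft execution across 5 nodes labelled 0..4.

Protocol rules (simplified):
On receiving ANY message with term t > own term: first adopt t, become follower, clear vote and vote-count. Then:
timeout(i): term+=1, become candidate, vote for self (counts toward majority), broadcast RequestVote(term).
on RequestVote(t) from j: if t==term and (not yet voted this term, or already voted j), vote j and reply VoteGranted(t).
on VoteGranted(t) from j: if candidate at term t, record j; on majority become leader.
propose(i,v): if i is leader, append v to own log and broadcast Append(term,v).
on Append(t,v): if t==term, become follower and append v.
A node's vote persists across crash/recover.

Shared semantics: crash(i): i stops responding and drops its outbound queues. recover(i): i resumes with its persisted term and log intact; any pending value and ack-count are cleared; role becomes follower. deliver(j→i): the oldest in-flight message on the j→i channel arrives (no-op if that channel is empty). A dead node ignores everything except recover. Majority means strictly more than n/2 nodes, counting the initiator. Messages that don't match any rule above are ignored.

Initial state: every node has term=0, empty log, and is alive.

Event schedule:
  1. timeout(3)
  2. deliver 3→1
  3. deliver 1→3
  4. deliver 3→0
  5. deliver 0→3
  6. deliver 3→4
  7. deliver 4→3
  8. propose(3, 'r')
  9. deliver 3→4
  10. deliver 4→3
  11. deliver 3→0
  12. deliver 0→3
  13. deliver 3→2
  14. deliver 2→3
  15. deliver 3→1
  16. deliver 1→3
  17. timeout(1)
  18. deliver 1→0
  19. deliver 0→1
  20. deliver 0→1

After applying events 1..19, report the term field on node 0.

e1 timeout(3): 3[cand,t=1,-]
e2 deliver 3→1: 1[foll,t=1,-]
e3 deliver 1→3: ·
e4 deliver 3→0: 0[foll,t=1,-]
e5 deliver 0→3: 3[lead,t=1,-]
e6 deliver 3→4: 4[foll,t=1,-]
e7 deliver 4→3: ·
e8 propose(3,'r'): 3[lead,t=1,r]
e9 deliver 3→4: 4[foll,t=1,r]
e10 deliver 4→3: ·
e11 deliver 3→0: 0[foll,t=1,r]
e12 deliver 0→3: ·
e13 deliver 3→2: 2[foll,t=1,-]
e14 deliver 2→3: ·
e15 deliver 3→1: 1[foll,t=1,r]
e16 deliver 1→3: ·
e17 timeout(1): 1[cand,t=2,r]
e18 deliver 1→0: 0[foll,t=2,r]
e19 deliver 0→1: ·

2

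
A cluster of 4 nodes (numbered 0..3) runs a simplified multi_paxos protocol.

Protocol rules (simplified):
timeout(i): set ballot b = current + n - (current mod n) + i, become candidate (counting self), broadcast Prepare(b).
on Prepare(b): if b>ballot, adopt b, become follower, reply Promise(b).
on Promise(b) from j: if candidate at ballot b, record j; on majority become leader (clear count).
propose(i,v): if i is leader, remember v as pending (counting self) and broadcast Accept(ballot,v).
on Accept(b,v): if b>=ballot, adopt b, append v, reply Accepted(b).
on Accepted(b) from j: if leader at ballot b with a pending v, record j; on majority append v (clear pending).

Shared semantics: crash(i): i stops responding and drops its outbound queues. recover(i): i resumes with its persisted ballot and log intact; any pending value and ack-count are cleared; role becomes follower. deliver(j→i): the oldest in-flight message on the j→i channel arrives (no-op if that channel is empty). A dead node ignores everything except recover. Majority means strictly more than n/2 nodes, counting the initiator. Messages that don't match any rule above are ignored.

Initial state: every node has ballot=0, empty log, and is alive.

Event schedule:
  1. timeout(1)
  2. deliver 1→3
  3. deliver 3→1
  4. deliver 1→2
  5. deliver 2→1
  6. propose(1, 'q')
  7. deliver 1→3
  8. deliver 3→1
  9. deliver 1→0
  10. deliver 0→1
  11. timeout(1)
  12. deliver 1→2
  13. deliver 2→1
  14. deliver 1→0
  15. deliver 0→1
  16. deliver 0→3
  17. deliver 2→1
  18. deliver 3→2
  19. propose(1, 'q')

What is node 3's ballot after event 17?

e1 timeout(1): 1[cand,b=5,-]
e2 deliver 1→3: 3[foll,b=5,-]
e3 deliver 3→1: ·
e4 deliver 1→2: 2[foll,b=5,-]
e5 deliver 2→1: 1[lead,b=5,-]
e6 propose(1,'q'): ·
e7 deliver 1→3: 3[foll,b=5,q]
e8 deliver 3→1: ·
e9 deliver 1→0: 0[foll,b=5,-]
e10 deliver 0→1: ·
e11 timeout(1): 1[cand,b=9,-]
e12 deliver 1→2: 2[foll,b=5,q]
e13 deliver 2→1: ·
e14 deliver 1→0: 0[foll,b=5,q]
e15 deliver 0→1: ·
e16 deliver 0→3: ·
e17 deliver 2→1: ·

5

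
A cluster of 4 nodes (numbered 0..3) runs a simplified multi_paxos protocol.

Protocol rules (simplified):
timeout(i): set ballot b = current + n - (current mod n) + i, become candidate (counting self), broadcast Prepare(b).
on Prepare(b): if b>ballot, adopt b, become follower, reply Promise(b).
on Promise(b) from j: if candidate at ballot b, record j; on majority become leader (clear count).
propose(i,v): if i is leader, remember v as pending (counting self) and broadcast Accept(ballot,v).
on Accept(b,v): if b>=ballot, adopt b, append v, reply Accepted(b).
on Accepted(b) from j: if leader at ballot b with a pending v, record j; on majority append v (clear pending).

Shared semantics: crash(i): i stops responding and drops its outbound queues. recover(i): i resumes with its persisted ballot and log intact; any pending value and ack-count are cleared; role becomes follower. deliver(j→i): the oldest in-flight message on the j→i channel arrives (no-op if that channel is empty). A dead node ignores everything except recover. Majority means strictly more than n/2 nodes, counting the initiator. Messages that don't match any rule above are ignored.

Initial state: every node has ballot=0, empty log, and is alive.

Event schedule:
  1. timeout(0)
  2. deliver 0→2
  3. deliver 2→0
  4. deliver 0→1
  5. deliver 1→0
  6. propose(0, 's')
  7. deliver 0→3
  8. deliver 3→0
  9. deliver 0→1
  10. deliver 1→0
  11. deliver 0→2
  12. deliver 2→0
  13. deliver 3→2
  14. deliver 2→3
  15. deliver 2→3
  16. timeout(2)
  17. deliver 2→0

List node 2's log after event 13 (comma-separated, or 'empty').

s

[1] timeout(0) → N0(cand b4 [-])
[2] deliver 0→2 → N2(foll b4 [-])
[3] deliver 2→0 → ∅
[4] deliver 0→1 → N1(foll b4 [-])
[5] deliver 1→0 → N0(lead b4 [-])
[6] propose(0,'s') → ∅
[7] deliver 0→3 → N3(foll b4 [-])
[8] deliver 3→0 → ∅
[9] deliver 0→1 → N1(foll b4 [s])
[10] deliver 1→0 → ∅
[11] deliver 0→2 → N2(foll b4 [s])
[12] deliver 2→0 → N0(lead b4 [s])
[13] deliver 3→2 → ∅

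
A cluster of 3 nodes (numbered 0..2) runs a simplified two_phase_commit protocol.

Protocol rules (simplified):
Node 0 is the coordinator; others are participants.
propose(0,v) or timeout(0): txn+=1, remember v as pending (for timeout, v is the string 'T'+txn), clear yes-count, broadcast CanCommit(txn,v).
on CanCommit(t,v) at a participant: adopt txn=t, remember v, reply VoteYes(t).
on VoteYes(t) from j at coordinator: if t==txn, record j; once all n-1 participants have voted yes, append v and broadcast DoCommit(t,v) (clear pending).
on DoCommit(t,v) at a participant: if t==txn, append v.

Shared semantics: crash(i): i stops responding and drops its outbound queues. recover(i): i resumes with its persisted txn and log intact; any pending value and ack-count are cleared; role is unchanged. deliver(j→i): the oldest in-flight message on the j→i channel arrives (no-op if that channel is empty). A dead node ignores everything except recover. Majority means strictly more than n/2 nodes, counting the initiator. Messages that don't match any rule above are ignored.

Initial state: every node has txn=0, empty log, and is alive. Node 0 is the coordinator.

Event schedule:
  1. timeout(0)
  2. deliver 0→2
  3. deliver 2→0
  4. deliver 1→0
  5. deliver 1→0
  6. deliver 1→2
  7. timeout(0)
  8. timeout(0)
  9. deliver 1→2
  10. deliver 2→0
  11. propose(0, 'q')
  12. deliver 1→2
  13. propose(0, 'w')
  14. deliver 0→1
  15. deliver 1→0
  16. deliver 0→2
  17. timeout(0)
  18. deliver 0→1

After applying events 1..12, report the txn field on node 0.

4

e1 timeout(0): 0[coor,t=1,-]
e2 deliver 0→2: 2[part,t=1,-]
e3 deliver 2→0: ·
e4 deliver 1→0: ·
e5 deliver 1→0: ·
e6 deliver 1→2: ·
e7 timeout(0): 0[coor,t=2,-]
e8 timeout(0): 0[coor,t=3,-]
e9 deliver 1→2: ·
e10 deliver 2→0: ·
e11 propose(0,'q'): 0[coor,t=4,-]
e12 deliver 1→2: ·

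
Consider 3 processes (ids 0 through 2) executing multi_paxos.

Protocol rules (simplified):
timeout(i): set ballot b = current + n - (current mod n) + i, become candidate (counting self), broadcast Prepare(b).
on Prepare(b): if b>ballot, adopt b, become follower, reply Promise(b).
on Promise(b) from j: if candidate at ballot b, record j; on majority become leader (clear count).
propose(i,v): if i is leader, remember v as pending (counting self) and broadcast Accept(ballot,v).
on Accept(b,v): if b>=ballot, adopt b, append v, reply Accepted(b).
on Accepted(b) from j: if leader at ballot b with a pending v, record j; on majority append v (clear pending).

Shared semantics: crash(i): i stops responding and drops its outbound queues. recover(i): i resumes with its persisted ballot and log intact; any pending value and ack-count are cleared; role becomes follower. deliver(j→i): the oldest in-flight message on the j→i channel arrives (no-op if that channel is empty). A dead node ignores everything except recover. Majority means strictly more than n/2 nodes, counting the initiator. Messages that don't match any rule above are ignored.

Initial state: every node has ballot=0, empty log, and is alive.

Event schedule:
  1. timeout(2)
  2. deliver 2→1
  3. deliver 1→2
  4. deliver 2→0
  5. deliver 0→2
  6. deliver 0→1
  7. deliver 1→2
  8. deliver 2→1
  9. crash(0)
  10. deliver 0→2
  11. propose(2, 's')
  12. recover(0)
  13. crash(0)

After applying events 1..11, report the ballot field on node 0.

5

after 1 — timeout(2): n2:cand/b5/[-]
after 2 — deliver 2→1: n1:foll/b5/[-]
after 3 — deliver 1→2: n2:lead/b5/[-]
after 4 — deliver 2→0: n0:foll/b5/[-]
after 5 — deliver 0→2: ·
after 6 — deliver 0→1: ·
after 7 — deliver 1→2: ·
after 8 — deliver 2→1: ·
after 9 — crash(0): n0:✗foll/b5/[-]
after 10 — deliver 0→2: ·
after 11 — propose(2,'s'): ·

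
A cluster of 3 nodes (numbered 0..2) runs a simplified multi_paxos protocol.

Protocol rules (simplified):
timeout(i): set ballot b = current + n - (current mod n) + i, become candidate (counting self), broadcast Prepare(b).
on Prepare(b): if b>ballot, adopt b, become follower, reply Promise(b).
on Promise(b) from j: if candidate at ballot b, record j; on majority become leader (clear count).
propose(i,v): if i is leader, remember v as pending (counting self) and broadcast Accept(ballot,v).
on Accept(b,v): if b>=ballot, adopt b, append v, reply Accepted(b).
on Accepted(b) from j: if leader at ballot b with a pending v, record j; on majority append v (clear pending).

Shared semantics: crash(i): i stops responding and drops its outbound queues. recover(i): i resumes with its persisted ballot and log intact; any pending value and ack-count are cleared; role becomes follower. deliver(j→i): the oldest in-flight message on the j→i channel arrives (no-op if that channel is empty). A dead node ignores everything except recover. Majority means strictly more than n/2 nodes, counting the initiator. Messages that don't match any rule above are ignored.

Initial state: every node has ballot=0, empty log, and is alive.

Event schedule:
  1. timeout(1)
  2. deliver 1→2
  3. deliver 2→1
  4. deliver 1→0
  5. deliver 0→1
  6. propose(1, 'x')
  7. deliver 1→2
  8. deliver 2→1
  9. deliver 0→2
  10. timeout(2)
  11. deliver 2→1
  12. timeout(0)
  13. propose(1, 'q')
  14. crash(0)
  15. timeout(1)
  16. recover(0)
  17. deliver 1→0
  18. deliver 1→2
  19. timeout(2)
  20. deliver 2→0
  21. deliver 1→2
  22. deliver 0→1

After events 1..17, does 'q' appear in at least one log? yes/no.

1. timeout(1):  <1:cand b4 ->
2. deliver 1→2:  <2:foll b4 ->
3. deliver 2→1:  <1:lead b4 ->
4. deliver 1→0:  <0:foll b4 ->
5. deliver 0→1:  nop
6. propose(1,'x'):  nop
7. deliver 1→2:  <2:foll b4 x>
8. deliver 2→1:  <1:lead b4 x>
9. deliver 0→2:  nop
10. timeout(2):  <2:cand b8 x>
11. deliver 2→1:  <1:foll b8 x>
12. timeout(0):  <0:cand b6 ->
13. propose(1,'q'):  nop
14. crash(0):  <0:✗cand b6 ->
15. timeout(1):  <1:cand b10 x>
16. recover(0):  <0:foll b6 ->
17. deliver 1→0:  nop

no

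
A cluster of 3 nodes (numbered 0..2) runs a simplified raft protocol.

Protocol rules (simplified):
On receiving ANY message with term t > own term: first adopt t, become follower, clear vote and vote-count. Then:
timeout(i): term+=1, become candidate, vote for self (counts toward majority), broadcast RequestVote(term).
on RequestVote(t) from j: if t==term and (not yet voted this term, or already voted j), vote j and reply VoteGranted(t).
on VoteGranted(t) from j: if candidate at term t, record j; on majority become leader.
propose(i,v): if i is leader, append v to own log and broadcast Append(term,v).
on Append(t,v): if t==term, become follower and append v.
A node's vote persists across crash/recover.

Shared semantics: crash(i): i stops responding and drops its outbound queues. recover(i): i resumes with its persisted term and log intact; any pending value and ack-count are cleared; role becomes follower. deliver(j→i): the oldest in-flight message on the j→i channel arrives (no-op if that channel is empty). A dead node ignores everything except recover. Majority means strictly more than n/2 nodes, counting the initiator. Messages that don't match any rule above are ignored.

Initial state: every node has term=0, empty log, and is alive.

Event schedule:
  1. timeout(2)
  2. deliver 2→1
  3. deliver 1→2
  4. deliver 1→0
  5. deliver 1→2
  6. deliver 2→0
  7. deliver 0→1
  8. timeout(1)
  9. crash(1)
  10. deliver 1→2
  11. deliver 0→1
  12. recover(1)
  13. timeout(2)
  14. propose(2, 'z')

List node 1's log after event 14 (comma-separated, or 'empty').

empty

[1] timeout(2) → N2(cand t1 [-])
[2] deliver 2→1 → N1(foll t1 [-])
[3] deliver 1→2 → N2(lead t1 [-])
[4] deliver 1→0 → ∅
[5] deliver 1→2 → ∅
[6] deliver 2→0 → N0(foll t1 [-])
[7] deliver 0→1 → ∅
[8] timeout(1) → N1(cand t2 [-])
[9] crash(1) → N1(✗cand t2 [-])
[10] deliver 1→2 → ∅
[11] deliver 0→1 → ∅
[12] recover(1) → N1(foll t2 [-])
[13] timeout(2) → N2(cand t2 [-])
[14] propose(2,'z') → ∅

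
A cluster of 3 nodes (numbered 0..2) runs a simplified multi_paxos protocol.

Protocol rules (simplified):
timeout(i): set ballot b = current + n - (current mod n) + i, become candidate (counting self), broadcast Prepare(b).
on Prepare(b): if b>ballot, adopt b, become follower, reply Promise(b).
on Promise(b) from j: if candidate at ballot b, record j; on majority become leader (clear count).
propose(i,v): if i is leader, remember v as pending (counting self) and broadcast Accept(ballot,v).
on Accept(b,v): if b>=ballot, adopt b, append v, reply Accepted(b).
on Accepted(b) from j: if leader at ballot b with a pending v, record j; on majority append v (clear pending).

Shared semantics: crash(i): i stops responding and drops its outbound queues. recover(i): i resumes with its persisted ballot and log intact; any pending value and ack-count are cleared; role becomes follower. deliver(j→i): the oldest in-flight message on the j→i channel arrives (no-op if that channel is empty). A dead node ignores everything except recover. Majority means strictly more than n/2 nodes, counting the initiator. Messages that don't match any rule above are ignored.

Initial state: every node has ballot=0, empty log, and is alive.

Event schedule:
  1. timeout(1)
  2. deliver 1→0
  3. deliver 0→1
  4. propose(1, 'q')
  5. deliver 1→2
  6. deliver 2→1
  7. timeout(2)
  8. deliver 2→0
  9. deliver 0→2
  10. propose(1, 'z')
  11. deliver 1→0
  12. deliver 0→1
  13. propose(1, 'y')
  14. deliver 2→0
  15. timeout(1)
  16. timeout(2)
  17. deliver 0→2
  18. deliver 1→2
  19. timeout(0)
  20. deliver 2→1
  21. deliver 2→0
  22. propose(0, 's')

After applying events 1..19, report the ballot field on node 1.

after 1 — timeout(1): n1:cand/b4/[-]
after 2 — deliver 1→0: n0:foll/b4/[-]
after 3 — deliver 0→1: n1:lead/b4/[-]
after 4 — propose(1,'q'): ·
after 5 — deliver 1→2: n2:foll/b4/[-]
after 6 — deliver 2→1: ·
after 7 — timeout(2): n2:cand/b8/[-]
after 8 — deliver 2→0: n0:foll/b8/[-]
after 9 — deliver 0→2: n2:lead/b8/[-]
after 10 — propose(1,'z'): ·
after 11 — deliver 1→0: ·
after 12 — deliver 0→1: ·
after 13 — propose(1,'y'): ·
after 14 — deliver 2→0: ·
after 15 — timeout(1): n1:cand/b7/[-]
after 16 — timeout(2): n2:cand/b11/[-]
after 17 — deliver 0→2: ·
after 18 — deliver 1→2: ·
after 19 — timeout(0): n0:cand/b9/[-]

7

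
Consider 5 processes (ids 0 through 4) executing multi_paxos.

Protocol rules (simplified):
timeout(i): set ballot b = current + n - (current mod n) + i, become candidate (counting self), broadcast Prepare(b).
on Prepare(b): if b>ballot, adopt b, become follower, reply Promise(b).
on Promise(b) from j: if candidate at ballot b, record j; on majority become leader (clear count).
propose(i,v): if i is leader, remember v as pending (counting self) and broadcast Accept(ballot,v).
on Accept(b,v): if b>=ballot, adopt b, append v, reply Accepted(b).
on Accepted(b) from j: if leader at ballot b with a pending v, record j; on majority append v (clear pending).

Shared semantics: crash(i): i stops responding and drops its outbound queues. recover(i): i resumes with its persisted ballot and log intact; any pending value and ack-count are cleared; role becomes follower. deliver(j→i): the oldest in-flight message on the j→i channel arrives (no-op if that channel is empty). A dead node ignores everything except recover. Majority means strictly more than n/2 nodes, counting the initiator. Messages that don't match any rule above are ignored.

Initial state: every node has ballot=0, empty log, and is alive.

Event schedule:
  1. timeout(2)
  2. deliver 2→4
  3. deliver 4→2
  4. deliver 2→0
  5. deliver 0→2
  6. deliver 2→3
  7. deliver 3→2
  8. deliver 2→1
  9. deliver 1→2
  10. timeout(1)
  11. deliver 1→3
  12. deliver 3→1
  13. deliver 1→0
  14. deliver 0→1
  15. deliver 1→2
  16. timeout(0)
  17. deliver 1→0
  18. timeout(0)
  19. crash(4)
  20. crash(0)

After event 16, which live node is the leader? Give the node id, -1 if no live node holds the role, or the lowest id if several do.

1. timeout(2):  <2:cand b7 ->
2. deliver 2→4:  <4:foll b7 ->
3. deliver 4→2:  nop
4. deliver 2→0:  <0:foll b7 ->
5. deliver 0→2:  <2:lead b7 ->
6. deliver 2→3:  <3:foll b7 ->
7. deliver 3→2:  nop
8. deliver 2→1:  <1:foll b7 ->
9. deliver 1→2:  nop
10. timeout(1):  <1:cand b11 ->
11. deliver 1→3:  <3:foll b11 ->
12. deliver 3→1:  nop
13. deliver 1→0:  <0:foll b11 ->
14. deliver 0→1:  <1:lead b11 ->
15. deliver 1→2:  <2:foll b11 ->
16. timeout(0):  <0:cand b15 ->

1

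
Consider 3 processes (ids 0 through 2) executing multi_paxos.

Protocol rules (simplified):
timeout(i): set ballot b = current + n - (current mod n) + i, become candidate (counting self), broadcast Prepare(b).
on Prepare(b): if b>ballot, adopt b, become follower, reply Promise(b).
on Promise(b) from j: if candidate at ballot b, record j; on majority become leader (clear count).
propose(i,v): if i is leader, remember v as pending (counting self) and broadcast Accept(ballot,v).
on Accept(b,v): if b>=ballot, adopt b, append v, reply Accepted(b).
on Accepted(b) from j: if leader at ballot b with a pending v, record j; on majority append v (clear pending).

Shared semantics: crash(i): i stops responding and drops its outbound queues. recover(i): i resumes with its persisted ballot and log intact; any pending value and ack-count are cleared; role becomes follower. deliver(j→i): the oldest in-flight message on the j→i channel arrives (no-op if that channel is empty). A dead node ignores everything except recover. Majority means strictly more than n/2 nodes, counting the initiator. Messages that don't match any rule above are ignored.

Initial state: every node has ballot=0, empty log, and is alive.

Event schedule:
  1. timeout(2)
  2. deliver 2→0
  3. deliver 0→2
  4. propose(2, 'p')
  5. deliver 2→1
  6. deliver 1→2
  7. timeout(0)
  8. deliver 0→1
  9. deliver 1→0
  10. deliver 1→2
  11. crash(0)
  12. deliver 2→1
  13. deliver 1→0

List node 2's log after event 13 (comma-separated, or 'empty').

empty

[1] timeout(2) → N2(cand b5 [-])
[2] deliver 2→0 → N0(foll b5 [-])
[3] deliver 0→2 → N2(lead b5 [-])
[4] propose(2,'p') → ∅
[5] deliver 2→1 → N1(foll b5 [-])
[6] deliver 1→2 → ∅
[7] timeout(0) → N0(cand b6 [-])
[8] deliver 0→1 → N1(foll b6 [-])
[9] deliver 1→0 → N0(lead b6 [-])
[10] deliver 1→2 → ∅
[11] crash(0) → N0(✗lead b6 [-])
[12] deliver 2→1 → ∅
[13] deliver 1→0 → ∅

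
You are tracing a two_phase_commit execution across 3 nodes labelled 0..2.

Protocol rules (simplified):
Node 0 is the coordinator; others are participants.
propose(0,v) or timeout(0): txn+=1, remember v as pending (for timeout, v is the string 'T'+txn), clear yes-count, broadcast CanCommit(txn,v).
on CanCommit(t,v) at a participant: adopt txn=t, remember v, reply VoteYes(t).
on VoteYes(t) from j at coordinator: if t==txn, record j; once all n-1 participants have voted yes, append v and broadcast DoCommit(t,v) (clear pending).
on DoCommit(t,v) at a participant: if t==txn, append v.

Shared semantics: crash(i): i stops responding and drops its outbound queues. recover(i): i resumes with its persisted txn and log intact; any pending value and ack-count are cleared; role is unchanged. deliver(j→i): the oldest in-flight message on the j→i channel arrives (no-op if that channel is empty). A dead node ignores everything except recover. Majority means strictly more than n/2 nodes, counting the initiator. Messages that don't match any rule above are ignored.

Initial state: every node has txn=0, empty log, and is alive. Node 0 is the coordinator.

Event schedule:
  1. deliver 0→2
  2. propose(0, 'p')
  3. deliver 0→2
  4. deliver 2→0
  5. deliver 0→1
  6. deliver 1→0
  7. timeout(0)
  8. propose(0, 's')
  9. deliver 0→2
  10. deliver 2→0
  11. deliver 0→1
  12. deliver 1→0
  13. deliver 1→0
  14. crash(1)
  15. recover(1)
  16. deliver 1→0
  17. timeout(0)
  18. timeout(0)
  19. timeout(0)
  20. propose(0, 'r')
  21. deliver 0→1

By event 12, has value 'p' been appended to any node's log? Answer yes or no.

yes

step 1 deliver 0→2: —
step 2 propose(0,'p'): 0={coor,t=1,log=-}
step 3 deliver 0→2: 2={part,t=1,log=-}
step 4 deliver 2→0: —
step 5 deliver 0→1: 1={part,t=1,log=-}
step 6 deliver 1→0: 0={coor,t=1,log=p}
step 7 timeout(0): 0={coor,t=2,log=p}
step 8 propose(0,'s'): 0={coor,t=3,log=p}
step 9 deliver 0→2: 2={part,t=1,log=p}
step 10 deliver 2→0: —
step 11 deliver 0→1: 1={part,t=1,log=p}
step 12 deliver 1→0: —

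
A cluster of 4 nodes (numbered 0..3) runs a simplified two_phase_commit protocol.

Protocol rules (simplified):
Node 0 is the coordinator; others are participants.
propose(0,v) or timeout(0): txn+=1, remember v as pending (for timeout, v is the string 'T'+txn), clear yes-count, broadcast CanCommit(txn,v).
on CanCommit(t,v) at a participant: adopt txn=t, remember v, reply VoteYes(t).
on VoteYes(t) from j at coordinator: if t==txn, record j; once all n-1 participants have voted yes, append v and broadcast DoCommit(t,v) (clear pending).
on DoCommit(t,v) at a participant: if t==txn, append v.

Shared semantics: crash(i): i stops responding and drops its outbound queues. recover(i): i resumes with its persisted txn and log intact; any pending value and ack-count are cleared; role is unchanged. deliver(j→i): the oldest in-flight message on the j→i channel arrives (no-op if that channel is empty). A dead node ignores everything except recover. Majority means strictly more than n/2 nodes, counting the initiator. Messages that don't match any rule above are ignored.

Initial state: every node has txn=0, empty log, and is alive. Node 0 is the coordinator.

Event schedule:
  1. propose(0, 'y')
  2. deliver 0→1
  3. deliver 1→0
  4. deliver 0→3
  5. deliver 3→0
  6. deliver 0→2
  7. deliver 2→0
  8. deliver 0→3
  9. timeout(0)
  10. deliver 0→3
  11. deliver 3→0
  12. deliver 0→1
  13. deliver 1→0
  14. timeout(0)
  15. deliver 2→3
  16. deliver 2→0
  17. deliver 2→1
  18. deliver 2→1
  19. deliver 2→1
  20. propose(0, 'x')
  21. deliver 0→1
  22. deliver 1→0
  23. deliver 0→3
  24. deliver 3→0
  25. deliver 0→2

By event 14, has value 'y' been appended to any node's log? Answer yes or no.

e1 propose(0,'y'): 0[coor,t=1,-]
e2 deliver 0→1: 1[part,t=1,-]
e3 deliver 1→0: ·
e4 deliver 0→3: 3[part,t=1,-]
e5 deliver 3→0: ·
e6 deliver 0→2: 2[part,t=1,-]
e7 deliver 2→0: 0[coor,t=1,y]
e8 deliver 0→3: 3[part,t=1,y]
e9 timeout(0): 0[coor,t=2,y]
e10 deliver 0→3: 3[part,t=2,y]
e11 deliver 3→0: ·
e12 deliver 0→1: 1[part,t=1,y]
e13 deliver 1→0: ·
e14 timeout(0): 0[coor,t=3,y]

yes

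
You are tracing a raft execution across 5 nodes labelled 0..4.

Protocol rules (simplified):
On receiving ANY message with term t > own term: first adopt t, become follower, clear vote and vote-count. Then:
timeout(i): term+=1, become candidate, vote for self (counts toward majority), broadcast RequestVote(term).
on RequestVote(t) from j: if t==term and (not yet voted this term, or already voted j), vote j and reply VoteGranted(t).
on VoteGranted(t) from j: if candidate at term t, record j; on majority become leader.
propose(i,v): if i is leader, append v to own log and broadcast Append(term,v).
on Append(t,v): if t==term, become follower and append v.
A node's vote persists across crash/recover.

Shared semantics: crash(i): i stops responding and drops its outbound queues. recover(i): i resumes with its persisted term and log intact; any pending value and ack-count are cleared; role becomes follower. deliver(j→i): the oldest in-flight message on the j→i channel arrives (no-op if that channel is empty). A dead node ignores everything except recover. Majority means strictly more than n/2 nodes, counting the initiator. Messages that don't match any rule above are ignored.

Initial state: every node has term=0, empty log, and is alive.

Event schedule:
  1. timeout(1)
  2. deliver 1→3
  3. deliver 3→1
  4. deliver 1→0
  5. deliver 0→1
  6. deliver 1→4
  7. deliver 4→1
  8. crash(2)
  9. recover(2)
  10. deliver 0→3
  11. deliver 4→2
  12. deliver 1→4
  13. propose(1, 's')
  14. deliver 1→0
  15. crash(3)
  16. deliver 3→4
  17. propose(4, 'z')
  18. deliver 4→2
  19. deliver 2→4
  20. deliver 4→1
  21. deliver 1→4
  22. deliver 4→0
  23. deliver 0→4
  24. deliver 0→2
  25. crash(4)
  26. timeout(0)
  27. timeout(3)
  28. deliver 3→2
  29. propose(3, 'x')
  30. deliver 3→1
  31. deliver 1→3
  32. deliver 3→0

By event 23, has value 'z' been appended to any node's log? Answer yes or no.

no

after 1 — timeout(1): n1:cand/t1/[-]
after 2 — deliver 1→3: n3:foll/t1/[-]
after 3 — deliver 3→1: ·
after 4 — deliver 1→0: n0:foll/t1/[-]
after 5 — deliver 0→1: n1:lead/t1/[-]
after 6 — deliver 1→4: n4:foll/t1/[-]
after 7 — deliver 4→1: ·
after 8 — crash(2): n2:✗foll/t0/[-]
after 9 — recover(2): n2:foll/t0/[-]
after 10 — deliver 0→3: ·
after 11 — deliver 4→2: ·
after 12 — deliver 1→4: ·
after 13 — propose(1,'s'): n1:lead/t1/[s]
after 14 — deliver 1→0: n0:foll/t1/[s]
after 15 — crash(3): n3:✗foll/t1/[-]
after 16 — deliver 3→4: ·
after 17 — propose(4,'z'): ·
after 18 — deliver 4→2: ·
after 19 — deliver 2→4: ·
after 20 — deliver 4→1: ·
after 21 — deliver 1→4: n4:foll/t1/[s]
after 22 — deliver 4→0: ·
after 23 — deliver 0→4: ·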